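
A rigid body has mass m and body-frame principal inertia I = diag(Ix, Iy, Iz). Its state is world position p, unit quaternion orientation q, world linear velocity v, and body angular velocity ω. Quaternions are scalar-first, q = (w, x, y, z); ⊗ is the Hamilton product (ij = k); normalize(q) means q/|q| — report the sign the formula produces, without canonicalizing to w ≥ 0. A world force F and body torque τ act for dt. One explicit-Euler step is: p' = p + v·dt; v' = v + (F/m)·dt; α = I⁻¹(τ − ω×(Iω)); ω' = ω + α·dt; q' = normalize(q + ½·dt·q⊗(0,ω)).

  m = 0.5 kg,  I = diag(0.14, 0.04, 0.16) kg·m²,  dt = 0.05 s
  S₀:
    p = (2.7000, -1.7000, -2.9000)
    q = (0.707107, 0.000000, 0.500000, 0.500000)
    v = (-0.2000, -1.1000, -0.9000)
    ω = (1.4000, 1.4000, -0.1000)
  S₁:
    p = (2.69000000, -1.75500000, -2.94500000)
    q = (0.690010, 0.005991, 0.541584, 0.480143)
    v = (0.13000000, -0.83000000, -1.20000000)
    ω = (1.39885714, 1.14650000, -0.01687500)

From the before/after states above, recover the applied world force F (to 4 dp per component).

velocity change Δv = (0.33000000, 0.27000000, -0.30000000)
m·(v₁−v₀)/dt = (3.3000, 2.7000, -3.0000)

F = (3.3000, 2.7000, -3.0000)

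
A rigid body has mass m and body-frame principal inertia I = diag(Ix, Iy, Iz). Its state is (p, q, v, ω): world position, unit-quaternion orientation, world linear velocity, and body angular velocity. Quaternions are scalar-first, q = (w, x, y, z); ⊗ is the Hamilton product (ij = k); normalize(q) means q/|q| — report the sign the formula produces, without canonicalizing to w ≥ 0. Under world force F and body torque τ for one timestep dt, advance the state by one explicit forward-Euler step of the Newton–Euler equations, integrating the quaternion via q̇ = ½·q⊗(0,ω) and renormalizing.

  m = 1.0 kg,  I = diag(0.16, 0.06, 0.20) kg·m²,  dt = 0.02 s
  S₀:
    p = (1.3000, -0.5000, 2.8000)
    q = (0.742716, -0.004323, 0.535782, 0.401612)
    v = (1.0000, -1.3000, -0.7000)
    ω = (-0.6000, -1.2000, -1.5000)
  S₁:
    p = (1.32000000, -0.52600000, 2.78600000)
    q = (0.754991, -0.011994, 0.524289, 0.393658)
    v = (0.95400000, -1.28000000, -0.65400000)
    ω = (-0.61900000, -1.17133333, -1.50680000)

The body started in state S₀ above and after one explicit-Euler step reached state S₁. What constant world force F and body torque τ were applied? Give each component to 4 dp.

Δv = v₁−v₀ = (-0.04600000, 0.02000000, 0.04600000)
applied force F = (-2.3000, 1.0000, 2.3000)
Δω = ω₁−ω₀ = (-0.01900000, 0.02866667, -0.00680000)
ω₀×(Iω₀) = (0.2520, -0.0360, -0.0720)
τ = I·(Δω/dt) + ω₀×(Iω₀) = (0.1000, 0.0500, -0.1400)

F = (-2.3000, 1.0000, 2.3000)
τ = (0.1000, 0.0500, -0.1400)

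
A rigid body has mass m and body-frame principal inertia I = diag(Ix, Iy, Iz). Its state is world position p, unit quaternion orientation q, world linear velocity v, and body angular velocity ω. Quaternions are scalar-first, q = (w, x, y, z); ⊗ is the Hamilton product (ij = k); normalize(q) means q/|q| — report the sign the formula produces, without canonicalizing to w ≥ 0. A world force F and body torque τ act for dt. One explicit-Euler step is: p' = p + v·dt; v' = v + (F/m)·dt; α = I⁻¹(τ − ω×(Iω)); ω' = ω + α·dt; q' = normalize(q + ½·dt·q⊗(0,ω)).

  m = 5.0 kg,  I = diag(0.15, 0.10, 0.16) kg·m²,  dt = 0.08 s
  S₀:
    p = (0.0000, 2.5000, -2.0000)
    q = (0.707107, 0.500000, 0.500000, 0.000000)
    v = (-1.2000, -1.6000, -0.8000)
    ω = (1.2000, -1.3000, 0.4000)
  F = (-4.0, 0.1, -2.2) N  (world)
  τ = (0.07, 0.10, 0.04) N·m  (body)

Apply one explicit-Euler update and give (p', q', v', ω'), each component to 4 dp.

p' = (-0.0960, 2.3720, -2.0640)
q' = (0.7072, 0.5405, 0.4540, -0.0386)
v' = (-1.2640, -1.5984, -0.8352)
ω' = (1.2540, -1.2162, 0.3810)

p + v·dt = (-0.0960, 2.3720, -2.0640)
v' = v + a·dt = (-1.2640, -1.5984, -0.8352)
precession coupling ω×(Iω) = (-0.0312, -0.0048, 0.0780)
angular accel α = (0.6747, 1.0480, -0.2375)
ω + α·dt = (1.2540, -1.2162, 0.3810)
2q̇ = q⊗(0,ω) = (0.0500000, 1.0485284, -1.1192391, -0.9671572)
updated quaternion q' = (0.7072, 0.5405, 0.4540, -0.0386)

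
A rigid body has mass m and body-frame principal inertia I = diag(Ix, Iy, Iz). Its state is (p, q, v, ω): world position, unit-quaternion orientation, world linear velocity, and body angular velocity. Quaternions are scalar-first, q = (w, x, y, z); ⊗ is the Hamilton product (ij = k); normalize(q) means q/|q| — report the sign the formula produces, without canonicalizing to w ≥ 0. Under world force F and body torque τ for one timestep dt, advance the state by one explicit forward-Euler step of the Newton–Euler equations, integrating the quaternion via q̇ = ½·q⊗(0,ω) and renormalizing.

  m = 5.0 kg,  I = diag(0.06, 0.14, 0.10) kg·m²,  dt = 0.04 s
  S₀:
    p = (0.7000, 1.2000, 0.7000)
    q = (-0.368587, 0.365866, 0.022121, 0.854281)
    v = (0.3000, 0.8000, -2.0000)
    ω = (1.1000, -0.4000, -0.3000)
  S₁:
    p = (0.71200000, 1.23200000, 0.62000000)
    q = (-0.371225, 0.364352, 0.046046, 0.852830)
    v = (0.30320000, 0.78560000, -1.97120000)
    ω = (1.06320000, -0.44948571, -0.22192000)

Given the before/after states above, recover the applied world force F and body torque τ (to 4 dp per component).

v₁ − v₀ = (0.00320000, -0.01440000, 0.02880000)
F = m·Δv/dt = (0.4000, -1.8000, 3.6000)
rate change Δω = (-0.03680000, -0.04948571, 0.07808000)
gyro term ω₀×Iω₀ = (-0.0048, 0.0132, -0.0352)
I·α + gyro = (-0.0600, -0.1600, 0.1600)

F = (0.4000, -1.8000, 3.6000)
τ = (-0.0600, -0.1600, 0.1600)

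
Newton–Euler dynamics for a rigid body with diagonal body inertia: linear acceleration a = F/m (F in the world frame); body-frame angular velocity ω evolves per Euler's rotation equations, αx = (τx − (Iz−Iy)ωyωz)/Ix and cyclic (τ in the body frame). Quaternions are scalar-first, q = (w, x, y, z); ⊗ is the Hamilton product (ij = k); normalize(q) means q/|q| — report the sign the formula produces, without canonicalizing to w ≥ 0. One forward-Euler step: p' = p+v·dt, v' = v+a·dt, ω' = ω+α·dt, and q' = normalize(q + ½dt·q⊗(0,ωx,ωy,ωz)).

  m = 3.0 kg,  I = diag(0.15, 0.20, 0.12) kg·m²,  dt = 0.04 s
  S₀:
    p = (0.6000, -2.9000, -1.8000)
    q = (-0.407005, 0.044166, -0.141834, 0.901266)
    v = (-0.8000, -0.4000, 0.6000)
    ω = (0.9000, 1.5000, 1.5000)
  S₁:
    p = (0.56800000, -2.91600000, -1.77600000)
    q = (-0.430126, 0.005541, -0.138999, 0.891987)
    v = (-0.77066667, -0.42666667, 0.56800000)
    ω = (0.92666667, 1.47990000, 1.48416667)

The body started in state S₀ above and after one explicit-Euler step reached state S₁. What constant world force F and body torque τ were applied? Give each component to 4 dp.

F = (2.2000, -2.0000, -2.4000)
τ = (-0.0800, -0.0600, 0.0200)

Δv = v₁−v₀ = (0.02933333, -0.02666667, -0.03200000)
F = m·Δv/dt = (2.2000, -2.0000, -2.4000)
ω₁ − ω₀ = (0.02666667, -0.02010000, -0.01583333)
gyro term ω₀×Iω₀ = (-0.1800, 0.0405, 0.0675)
I·α + gyro = (-0.0800, -0.0600, 0.0200)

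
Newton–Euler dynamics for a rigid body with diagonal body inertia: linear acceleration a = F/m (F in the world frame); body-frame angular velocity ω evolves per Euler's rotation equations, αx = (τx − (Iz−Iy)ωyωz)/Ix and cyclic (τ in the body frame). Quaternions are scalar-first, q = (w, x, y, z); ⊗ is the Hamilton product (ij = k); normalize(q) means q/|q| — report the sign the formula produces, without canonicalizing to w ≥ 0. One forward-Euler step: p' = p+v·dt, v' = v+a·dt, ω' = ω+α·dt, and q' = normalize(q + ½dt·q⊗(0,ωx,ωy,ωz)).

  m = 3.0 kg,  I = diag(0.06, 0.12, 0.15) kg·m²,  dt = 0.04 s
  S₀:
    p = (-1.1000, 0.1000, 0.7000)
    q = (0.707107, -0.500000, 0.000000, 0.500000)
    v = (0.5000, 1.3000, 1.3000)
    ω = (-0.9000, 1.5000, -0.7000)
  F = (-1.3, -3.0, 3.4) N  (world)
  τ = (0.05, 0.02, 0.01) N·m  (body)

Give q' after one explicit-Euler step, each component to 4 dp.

q' = (0.7046, -0.5274, 0.0052, 0.4748)

q⊗(0,ω) = (-0.1000000, -1.3863963, 0.2606605, -1.2449749)
updated quaternion q' = (0.7046, -0.5274, 0.0052, 0.4748)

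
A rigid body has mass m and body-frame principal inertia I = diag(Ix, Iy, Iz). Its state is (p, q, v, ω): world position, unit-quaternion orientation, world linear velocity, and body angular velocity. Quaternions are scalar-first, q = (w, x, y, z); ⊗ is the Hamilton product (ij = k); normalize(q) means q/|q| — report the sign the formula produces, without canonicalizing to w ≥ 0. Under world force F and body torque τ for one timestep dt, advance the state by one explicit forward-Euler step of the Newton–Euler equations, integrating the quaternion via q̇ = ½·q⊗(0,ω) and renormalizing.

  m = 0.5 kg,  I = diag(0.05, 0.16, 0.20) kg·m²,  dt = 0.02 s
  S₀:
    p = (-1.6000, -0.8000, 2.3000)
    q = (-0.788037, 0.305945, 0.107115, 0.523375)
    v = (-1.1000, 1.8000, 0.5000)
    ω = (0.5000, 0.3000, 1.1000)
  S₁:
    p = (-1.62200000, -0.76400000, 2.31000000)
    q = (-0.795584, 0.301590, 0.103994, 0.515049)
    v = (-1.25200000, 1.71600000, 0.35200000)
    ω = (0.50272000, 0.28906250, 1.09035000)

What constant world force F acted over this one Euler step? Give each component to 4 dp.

F = (-3.8000, -2.1000, -3.7000)

v₁ − v₀ = (-0.15200000, -0.08400000, -0.14800000)
m·(v₁−v₀)/dt = (-3.8000, -2.1000, -3.7000)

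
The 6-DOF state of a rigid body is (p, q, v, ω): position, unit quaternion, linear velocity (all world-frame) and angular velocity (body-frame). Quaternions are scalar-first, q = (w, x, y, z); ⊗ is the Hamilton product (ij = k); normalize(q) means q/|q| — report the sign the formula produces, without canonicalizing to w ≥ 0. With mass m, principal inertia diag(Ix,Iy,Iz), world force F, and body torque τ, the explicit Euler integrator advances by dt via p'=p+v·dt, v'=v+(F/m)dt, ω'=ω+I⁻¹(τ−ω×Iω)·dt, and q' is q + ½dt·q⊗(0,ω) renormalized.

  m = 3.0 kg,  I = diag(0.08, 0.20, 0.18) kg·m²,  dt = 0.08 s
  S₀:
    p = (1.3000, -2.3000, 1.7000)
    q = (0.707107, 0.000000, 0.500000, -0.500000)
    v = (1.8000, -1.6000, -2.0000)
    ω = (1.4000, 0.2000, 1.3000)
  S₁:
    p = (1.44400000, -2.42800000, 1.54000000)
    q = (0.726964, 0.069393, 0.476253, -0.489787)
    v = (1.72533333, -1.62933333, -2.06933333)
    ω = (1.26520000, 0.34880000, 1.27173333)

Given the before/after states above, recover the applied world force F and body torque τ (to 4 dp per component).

rate change Δω = (-0.13480000, 0.14880000, -0.02826667)
ω₀×(Iω₀) = (-0.0052, -0.1820, 0.0336)
τ = I·(Δω/dt) + ω₀×(Iω₀) = (-0.1400, 0.1900, -0.0300)
velocity change Δv = (-0.07466667, -0.02933333, -0.06933333)
applied force F = (-2.8000, -1.1000, -2.6000)

F = (-2.8000, -1.1000, -2.6000)
τ = (-0.1400, 0.1900, -0.0300)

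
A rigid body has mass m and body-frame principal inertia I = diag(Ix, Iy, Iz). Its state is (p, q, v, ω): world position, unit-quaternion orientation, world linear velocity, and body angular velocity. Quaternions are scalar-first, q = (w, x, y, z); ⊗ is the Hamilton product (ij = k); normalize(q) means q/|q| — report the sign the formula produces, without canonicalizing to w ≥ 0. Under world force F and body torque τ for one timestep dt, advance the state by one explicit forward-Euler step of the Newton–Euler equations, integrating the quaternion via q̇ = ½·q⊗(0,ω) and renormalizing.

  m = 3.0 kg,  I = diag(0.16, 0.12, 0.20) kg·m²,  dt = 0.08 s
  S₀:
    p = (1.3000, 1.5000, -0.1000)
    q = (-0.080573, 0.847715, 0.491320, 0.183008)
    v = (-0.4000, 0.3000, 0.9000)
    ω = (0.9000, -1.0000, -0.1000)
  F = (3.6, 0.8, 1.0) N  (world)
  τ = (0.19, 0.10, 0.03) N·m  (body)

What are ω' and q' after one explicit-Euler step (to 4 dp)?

ω' = (0.9910, -0.9357, -0.1024)
q' = (-0.0906, 0.8489, 0.5038, 0.1315)

precession coupling ω×(Iω) = (0.0080, 0.0036, 0.0360)
angular accel α = (1.1375, 0.8033, -0.0300)
ω' = ω + α·dt = (0.9910, -0.9357, -0.1024)
2q̇ = q⊗(0,ω) = (-0.2533227, 0.0613603, 0.3300517, -1.2818457)
updated quaternion q' = (-0.0906, 0.8489, 0.5038, 0.1315)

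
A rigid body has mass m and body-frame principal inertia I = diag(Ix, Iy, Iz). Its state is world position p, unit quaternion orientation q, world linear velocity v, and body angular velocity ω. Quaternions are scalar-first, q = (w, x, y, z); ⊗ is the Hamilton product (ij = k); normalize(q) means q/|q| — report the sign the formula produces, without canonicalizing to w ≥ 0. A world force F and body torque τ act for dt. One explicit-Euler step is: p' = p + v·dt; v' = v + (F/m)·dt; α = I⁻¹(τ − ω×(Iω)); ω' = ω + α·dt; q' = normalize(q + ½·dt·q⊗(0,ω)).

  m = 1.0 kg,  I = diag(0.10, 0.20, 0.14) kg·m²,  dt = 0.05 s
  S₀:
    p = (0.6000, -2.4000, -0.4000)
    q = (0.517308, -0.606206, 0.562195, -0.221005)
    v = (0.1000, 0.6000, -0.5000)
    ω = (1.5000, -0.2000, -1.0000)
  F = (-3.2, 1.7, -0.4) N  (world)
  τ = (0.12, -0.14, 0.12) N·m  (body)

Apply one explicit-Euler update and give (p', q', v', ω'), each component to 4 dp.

ω×(Iω) gyroscopic = (-0.0120, 0.0600, -0.0300)
α = I⁻¹(τ − ω×Iω) = (1.3200, -1.0000, 1.0714)
new body rate ω' = (1.5660, -0.2500, -0.9464)
2q̇ = q⊗(0,ω) = (0.8007430, 0.1695660, -1.0411751, -1.2393593)
updated quaternion q' = (0.5368, -0.6013, 0.5356, -0.2517)
a = F/m = (-3.2000, 1.7000, -0.4000)
new position p' = (0.6050, -2.3700, -0.4250)
new velocity v' = (-0.0600, 0.6850, -0.5200)

p' = (0.6050, -2.3700, -0.4250)
q' = (0.5368, -0.6013, 0.5356, -0.2517)
v' = (-0.0600, 0.6850, -0.5200)
ω' = (1.5660, -0.2500, -0.9464)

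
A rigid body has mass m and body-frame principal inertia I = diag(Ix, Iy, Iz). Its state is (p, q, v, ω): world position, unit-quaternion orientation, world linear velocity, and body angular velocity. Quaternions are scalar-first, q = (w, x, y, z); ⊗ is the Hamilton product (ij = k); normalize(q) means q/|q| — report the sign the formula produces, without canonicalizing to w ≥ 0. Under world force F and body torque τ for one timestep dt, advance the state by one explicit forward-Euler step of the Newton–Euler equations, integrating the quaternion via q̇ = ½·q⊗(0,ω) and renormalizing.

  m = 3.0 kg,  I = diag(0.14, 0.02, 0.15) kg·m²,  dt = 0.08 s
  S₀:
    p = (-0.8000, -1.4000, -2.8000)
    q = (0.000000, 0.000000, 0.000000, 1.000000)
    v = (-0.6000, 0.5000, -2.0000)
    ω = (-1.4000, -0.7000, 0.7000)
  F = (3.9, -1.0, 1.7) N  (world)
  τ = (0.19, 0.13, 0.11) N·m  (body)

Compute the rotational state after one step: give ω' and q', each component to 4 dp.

ω' = (-1.2550, -0.2192, 0.8214)
q' = (-0.0279, 0.0279, -0.0559, 0.9977)

gyro term ω×Iω = (-0.0637, 0.0098, -0.1176)
(τ − ω×Iω)/I = (1.8121, 6.0100, 1.5173)
ω + α·dt = (-1.2550, -0.2192, 0.8214)
q⊗(0,ω) = (-0.7000000, 0.7000000, -1.4000000, 0.0000000)
q' = normalize(q + ½dt·q⊗(0,ω)) = (-0.0279, 0.0279, -0.0559, 0.9977)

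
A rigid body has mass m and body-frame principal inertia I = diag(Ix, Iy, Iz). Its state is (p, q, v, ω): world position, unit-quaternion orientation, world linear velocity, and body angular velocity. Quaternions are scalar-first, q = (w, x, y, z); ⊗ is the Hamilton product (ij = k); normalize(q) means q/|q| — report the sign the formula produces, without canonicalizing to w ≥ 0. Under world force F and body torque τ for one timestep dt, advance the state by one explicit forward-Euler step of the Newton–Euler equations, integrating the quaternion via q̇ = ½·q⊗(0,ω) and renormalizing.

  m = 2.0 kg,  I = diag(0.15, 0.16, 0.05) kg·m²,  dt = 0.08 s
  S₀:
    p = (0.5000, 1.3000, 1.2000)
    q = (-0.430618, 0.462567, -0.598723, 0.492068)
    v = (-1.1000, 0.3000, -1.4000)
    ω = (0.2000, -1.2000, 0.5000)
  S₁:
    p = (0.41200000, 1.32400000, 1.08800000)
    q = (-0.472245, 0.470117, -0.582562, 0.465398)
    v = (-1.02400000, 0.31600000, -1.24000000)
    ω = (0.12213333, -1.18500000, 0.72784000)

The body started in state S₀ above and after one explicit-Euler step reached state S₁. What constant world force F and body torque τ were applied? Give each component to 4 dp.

v₁ − v₀ = (0.07600000, 0.01600000, 0.16000000)
F = m·Δv/dt = (1.9000, 0.4000, 4.0000)
ω₁ − ω₀ = (-0.07786667, 0.01500000, 0.22784000)
precession coupling = (0.0660, 0.0100, -0.0024)
I·α + gyro = (-0.0800, 0.0400, 0.1400)

F = (1.9000, 0.4000, 4.0000)
τ = (-0.0800, 0.0400, 0.1400)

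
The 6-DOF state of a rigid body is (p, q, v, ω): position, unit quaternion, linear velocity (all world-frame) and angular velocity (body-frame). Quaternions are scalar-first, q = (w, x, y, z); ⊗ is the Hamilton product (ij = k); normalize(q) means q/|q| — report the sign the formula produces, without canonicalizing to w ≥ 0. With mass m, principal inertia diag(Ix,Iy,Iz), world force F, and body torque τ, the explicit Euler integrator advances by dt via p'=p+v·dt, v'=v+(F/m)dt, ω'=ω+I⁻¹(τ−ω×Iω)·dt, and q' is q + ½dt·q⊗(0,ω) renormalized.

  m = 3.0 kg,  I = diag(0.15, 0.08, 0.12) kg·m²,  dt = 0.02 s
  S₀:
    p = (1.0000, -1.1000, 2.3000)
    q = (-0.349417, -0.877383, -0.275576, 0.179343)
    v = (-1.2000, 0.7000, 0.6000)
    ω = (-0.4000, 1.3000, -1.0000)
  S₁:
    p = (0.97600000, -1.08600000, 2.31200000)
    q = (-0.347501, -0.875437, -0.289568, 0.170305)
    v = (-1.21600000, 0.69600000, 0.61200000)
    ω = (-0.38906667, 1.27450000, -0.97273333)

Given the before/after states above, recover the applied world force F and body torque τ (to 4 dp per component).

F = (-2.4000, -0.6000, 1.8000)
τ = (0.0300, -0.0900, 0.2000)

v₁ − v₀ = (-0.01600000, -0.00400000, 0.01200000)
F = m·Δv/dt = (-2.4000, -0.6000, 1.8000)
Δω = ω₁−ω₀ = (0.01093333, -0.02550000, 0.02726667)
precession coupling = (-0.0520, 0.0120, 0.0364)
τ = I·(Δω/dt) + ω₀×(Iω₀) = (0.0300, -0.0900, 0.2000)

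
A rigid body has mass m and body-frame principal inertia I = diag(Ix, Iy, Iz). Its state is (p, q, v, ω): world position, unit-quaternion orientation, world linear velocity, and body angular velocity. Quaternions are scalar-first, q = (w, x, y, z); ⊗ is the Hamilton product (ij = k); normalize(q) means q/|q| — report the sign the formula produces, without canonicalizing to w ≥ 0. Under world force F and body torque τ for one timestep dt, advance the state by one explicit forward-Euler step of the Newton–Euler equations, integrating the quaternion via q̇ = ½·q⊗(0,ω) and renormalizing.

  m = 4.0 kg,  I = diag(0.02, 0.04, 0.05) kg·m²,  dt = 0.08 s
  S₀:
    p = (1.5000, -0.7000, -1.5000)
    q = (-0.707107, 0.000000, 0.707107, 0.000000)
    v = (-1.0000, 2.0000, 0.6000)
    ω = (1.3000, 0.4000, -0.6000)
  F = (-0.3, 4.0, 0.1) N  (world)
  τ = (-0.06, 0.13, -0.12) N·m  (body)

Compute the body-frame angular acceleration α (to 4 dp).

α = (-2.8800, 2.6650, -2.6080)

ω×(Iω) gyroscopic = (-0.0024, 0.0234, 0.0104)
angular accel α = (-2.8800, 2.6650, -2.6080)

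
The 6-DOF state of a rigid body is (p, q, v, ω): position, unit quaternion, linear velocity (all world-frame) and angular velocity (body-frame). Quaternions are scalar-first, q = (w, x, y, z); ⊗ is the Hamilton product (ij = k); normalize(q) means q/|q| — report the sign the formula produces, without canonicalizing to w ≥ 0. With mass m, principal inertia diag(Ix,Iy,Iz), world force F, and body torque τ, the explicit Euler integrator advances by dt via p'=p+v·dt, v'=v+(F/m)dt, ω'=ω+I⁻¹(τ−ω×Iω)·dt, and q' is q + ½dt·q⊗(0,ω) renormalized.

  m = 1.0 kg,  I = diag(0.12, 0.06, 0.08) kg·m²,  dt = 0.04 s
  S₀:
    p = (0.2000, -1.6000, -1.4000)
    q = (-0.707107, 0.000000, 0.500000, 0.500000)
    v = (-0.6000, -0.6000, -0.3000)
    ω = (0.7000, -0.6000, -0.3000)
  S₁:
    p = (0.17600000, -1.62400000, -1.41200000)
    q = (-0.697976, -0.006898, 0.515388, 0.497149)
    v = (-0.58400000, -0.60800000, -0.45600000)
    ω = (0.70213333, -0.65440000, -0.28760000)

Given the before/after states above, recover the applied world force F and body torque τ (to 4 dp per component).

Δω = ω₁−ω₀ = (0.00213333, -0.05440000, 0.01240000)
gyro term ω₀×Iω₀ = (0.0036, -0.0084, 0.0252)
applied torque τ = (0.0100, -0.0900, 0.0500)
v₁ − v₀ = (0.01600000, -0.00800000, -0.15600000)
applied force F = (0.4000, -0.2000, -3.9000)

F = (0.4000, -0.2000, -3.9000)
τ = (0.0100, -0.0900, 0.0500)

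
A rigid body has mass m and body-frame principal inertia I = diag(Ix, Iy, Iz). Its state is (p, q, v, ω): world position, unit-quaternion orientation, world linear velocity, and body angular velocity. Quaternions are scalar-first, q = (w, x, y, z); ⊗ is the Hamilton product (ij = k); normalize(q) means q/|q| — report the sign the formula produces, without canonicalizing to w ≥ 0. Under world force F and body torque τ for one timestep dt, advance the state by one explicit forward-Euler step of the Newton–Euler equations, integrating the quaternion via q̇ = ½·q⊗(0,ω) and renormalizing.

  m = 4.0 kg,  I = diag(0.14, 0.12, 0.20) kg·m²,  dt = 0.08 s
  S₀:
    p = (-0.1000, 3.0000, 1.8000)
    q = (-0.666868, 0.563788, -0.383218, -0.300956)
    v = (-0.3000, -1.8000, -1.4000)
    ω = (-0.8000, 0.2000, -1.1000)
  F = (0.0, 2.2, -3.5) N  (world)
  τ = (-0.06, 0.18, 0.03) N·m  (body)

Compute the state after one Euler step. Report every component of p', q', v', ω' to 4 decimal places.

ω×(Iω) gyroscopic = (-0.0176, -0.0528, 0.0032)
α = I⁻¹(τ − ω×Iω) = (-0.3029, 1.9400, 0.1340)
ω + α·dt = (-0.8242, 0.3552, -1.0893)
q⊗(0,ω) = (0.1966224, 1.0152254, 0.7275580, 0.5397380)
updated quaternion q' = (-0.6580, 0.6035, -0.3536, -0.2789)
p' = p + v·dt = (-0.1240, 2.8560, 1.6880)
new velocity v' = (-0.3000, -1.7560, -1.4700)

p' = (-0.1240, 2.8560, 1.6880)
q' = (-0.6580, 0.6035, -0.3536, -0.2789)
v' = (-0.3000, -1.7560, -1.4700)
ω' = (-0.8242, 0.3552, -1.0893)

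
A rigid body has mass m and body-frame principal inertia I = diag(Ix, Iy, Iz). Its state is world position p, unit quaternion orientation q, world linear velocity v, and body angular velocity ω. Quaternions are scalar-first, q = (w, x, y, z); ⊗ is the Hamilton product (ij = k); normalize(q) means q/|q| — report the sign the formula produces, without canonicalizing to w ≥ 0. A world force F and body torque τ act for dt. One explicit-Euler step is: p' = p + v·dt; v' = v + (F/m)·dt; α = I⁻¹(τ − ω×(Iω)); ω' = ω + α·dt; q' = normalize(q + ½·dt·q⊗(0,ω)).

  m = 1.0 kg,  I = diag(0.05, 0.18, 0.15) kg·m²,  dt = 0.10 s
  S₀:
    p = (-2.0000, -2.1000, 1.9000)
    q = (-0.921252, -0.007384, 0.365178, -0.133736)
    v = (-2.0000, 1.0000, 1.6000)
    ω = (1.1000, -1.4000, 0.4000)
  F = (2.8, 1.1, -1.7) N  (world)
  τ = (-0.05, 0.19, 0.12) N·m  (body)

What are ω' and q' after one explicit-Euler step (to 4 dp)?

ω' = (0.9664, -1.2700, 0.6135)
q' = (-0.8889, -0.0599, 0.4207, -0.1710)

gyro term ω×Iω = (0.0168, -0.0440, -0.2002)
angular accel α = (-1.3360, 1.3000, 2.1347)
ω' = ω + α·dt = (0.9664, -1.2700, 0.6135)
2q̇ = q⊗(0,ω) = (0.5728660, -1.0545364, 1.1455968, -0.7598590)
q' = normalize(q + ½dt·q⊗(0,ω)) = (-0.8889, -0.0599, 0.4207, -0.1710)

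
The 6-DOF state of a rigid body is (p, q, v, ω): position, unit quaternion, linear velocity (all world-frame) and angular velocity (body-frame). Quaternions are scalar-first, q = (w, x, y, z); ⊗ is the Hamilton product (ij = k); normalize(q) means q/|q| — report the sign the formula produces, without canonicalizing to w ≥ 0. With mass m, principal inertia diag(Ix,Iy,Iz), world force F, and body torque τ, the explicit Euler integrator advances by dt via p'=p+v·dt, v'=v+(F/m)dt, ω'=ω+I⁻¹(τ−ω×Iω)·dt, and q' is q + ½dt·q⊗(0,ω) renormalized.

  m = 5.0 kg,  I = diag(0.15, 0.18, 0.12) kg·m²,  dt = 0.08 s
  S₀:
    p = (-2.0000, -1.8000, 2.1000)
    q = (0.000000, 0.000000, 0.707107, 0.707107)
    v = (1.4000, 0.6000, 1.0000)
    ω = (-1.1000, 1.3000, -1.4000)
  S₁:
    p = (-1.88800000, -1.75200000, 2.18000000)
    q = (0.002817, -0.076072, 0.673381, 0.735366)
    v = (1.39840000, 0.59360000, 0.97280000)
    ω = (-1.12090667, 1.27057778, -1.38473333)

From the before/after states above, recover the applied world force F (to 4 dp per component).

velocity change Δv = (-0.00160000, -0.00640000, -0.02720000)
applied force F = (-0.1000, -0.4000, -1.7000)

F = (-0.1000, -0.4000, -1.7000)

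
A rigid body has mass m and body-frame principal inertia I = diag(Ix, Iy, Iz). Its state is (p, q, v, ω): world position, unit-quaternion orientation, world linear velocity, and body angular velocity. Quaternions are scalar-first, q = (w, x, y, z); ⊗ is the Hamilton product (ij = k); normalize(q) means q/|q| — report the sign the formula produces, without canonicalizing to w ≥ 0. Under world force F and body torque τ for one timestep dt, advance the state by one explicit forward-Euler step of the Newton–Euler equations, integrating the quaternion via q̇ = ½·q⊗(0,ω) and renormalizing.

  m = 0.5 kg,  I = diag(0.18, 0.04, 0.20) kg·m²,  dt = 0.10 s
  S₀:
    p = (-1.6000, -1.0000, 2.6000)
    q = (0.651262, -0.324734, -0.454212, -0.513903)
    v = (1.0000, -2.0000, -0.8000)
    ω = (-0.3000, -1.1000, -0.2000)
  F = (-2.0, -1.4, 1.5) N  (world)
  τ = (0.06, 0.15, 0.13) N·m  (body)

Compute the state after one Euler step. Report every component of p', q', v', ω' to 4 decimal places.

p' = (-1.5000, -1.2000, 2.5200)
q' = (0.6152, -0.3576, -0.4848, -0.5085)
v' = (0.6000, -2.2800, -0.5000)
ω' = (-0.2862, -0.7220, -0.1119)

a = F/m = (-4.0000, -2.8000, 3.0000)
p + v·dt = (-1.5000, -1.2000, 2.5200)
new velocity v' = (0.6000, -2.2800, -0.5000)
ω×(Iω) gyroscopic = (0.0352, -0.0012, -0.0462)
α = I⁻¹(τ − ω×Iω) = (0.1378, 3.7800, 0.8810)
new body rate ω' = (-0.2862, -0.7220, -0.1119)
2q̇ = q⊗(0,ω) = (-0.6998340, -0.6698295, -0.6271641, 0.0906914)
q + ½dt·q⊗(0,ω), renormalized = (0.6152, -0.3576, -0.4848, -0.5085)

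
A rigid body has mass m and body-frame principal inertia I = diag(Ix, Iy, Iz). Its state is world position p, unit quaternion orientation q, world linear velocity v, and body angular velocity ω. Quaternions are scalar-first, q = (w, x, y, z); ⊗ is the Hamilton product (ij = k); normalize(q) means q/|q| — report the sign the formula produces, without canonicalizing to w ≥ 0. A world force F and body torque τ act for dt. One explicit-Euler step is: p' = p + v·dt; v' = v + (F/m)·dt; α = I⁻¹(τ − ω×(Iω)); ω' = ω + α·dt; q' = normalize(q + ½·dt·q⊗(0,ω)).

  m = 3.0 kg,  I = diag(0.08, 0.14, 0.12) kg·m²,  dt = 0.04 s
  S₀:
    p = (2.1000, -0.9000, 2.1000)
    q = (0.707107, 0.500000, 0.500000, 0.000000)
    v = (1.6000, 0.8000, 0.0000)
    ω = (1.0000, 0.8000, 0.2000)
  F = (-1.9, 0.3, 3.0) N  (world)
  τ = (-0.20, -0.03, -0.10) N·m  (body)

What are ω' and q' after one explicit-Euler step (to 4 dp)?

ω' = (0.9016, 0.7937, 0.1507)
q' = (0.6889, 0.5160, 0.5091, 0.0008)

angular accel α = (-2.4600, -0.1571, -1.2333)
ω + α·dt = (0.9016, 0.7937, 0.1507)
2q̇ = q⊗(0,ω) = (-0.9000000, 0.8071070, 0.4656856, 0.0414214)
q + ½dt·q⊗(0,ω), renormalized = (0.6889, 0.5160, 0.5091, 0.0008)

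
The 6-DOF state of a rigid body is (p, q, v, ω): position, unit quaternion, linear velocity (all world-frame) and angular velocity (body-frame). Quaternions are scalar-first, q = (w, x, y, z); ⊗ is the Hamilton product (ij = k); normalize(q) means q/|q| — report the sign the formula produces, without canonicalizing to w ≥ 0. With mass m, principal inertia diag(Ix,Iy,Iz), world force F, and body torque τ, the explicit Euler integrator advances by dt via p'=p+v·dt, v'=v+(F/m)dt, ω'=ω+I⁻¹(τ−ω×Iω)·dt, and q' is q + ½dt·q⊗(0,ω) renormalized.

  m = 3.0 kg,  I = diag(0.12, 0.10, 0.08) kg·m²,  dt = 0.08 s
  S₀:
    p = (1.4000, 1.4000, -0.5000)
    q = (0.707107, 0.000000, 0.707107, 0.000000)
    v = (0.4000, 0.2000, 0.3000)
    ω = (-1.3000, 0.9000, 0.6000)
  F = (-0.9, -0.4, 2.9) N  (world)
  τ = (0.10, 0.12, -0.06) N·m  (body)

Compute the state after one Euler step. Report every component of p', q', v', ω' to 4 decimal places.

α = I⁻¹(τ − ω×Iω) = (0.9233, 1.5120, -1.0425)
ω + α·dt = (-1.2261, 1.0210, 0.5166)
q⊗(0,ω) = (-0.6363963, -0.4949749, 0.6363963, 1.3435033)
q' = normalize(q + ½dt·q⊗(0,ω)) = (0.6801, -0.0198, 0.7309, 0.0536)
a = F/m = (-0.3000, -0.1333, 0.9667)
p + v·dt = (1.4320, 1.4160, -0.4760)
v + (F/m)dt = (0.3760, 0.1893, 0.3773)

p' = (1.4320, 1.4160, -0.4760)
q' = (0.6801, -0.0198, 0.7309, 0.0536)
v' = (0.3760, 0.1893, 0.3773)
ω' = (-1.2261, 1.0210, 0.5166)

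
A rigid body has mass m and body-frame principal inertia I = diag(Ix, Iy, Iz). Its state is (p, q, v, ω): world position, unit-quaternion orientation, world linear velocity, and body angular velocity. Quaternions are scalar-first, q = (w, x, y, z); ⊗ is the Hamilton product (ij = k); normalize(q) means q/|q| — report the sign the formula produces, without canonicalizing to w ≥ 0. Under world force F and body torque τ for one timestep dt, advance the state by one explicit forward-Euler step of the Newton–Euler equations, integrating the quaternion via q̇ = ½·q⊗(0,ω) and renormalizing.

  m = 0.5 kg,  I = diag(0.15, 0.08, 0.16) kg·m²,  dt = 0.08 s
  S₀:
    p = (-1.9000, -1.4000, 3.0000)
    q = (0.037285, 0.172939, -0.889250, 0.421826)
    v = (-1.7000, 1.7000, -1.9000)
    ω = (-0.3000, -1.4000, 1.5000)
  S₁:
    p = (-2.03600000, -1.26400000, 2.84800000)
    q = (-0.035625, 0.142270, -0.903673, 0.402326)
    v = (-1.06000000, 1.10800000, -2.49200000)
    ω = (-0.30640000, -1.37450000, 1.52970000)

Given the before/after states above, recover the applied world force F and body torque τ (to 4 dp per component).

F = (4.0000, -3.7000, -3.7000)
τ = (-0.1800, 0.0300, 0.0300)

Δω = ω₁−ω₀ = (-0.00640000, 0.02550000, 0.02970000)
precession coupling = (-0.1680, 0.0045, -0.0294)
τ = I·(Δω/dt) + ω₀×(Iω₀) = (-0.1800, 0.0300, 0.0300)
v₁ − v₀ = (0.64000000, -0.59200000, -0.59200000)
applied force F = (4.0000, -3.7000, -3.7000)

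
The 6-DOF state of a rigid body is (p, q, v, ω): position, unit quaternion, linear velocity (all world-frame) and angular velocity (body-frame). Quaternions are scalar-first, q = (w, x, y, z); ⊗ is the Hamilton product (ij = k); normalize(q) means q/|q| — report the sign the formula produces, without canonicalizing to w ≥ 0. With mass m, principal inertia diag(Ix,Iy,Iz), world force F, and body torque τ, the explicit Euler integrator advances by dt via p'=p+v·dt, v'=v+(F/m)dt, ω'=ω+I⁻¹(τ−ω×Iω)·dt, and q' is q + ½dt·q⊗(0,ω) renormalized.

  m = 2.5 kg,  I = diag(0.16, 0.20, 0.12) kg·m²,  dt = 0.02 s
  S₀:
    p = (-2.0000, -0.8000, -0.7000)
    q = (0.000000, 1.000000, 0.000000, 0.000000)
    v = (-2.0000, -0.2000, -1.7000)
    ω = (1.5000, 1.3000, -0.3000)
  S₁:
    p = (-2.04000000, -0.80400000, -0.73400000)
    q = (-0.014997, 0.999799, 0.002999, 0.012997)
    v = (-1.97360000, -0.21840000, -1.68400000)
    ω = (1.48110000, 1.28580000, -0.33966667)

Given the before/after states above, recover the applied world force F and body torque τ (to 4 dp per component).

Δv = v₁−v₀ = (0.02640000, -0.01840000, 0.01600000)
m·(v₁−v₀)/dt = (3.3000, -2.3000, 2.0000)
rate change Δω = (-0.01890000, -0.01420000, -0.03966667)
ω₀×(Iω₀) = (0.0312, -0.0180, 0.0780)
applied torque τ = (-0.1200, -0.1600, -0.1600)

F = (3.3000, -2.3000, 2.0000)
τ = (-0.1200, -0.1600, -0.1600)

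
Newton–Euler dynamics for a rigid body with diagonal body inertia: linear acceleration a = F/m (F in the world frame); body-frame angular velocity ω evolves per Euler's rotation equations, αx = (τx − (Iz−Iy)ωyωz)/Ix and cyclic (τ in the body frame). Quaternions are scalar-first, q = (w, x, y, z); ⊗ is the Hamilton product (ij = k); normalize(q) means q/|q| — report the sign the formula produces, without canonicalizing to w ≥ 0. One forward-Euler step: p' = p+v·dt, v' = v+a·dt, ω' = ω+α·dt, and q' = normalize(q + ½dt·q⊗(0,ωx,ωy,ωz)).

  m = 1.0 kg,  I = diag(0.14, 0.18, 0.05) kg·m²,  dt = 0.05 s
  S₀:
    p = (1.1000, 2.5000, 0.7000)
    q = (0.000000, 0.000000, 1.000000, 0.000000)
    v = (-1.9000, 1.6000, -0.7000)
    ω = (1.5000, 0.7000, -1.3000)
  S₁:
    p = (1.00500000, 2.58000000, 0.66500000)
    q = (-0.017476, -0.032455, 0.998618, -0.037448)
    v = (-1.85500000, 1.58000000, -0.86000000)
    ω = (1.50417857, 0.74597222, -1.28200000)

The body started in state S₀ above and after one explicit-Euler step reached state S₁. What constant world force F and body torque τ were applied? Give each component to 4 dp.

F = (0.9000, -0.4000, -3.2000)
τ = (0.1300, -0.0100, 0.0600)

velocity change Δv = (0.04500000, -0.02000000, -0.16000000)
F = m·Δv/dt = (0.9000, -0.4000, -3.2000)
Δω = ω₁−ω₀ = (0.00417857, 0.04597222, 0.01800000)
precession coupling = (0.1183, -0.1755, 0.0420)
τ = I·(Δω/dt) + ω₀×(Iω₀) = (0.1300, -0.0100, 0.0600)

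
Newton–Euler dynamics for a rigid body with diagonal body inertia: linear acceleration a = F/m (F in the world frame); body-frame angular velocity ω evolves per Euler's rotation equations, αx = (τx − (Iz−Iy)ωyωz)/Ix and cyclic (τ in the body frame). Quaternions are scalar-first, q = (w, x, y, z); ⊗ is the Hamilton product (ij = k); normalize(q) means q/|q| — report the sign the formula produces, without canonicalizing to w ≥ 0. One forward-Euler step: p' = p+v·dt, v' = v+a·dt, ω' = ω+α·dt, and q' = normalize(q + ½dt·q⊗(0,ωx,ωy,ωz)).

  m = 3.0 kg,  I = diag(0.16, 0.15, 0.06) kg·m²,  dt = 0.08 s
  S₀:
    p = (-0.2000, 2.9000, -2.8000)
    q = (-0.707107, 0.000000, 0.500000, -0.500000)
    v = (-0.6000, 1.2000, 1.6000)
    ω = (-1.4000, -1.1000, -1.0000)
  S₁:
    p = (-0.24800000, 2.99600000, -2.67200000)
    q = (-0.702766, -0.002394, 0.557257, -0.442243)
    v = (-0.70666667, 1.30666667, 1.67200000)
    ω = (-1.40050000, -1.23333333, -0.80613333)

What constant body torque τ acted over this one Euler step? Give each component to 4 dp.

τ = (-0.1000, -0.1100, 0.1300)

ω₁ − ω₀ = (-0.00050000, -0.13333333, 0.19386667)
precession coupling = (-0.0990, 0.1400, -0.0154)
I·α + gyro = (-0.1000, -0.1100, 0.1300)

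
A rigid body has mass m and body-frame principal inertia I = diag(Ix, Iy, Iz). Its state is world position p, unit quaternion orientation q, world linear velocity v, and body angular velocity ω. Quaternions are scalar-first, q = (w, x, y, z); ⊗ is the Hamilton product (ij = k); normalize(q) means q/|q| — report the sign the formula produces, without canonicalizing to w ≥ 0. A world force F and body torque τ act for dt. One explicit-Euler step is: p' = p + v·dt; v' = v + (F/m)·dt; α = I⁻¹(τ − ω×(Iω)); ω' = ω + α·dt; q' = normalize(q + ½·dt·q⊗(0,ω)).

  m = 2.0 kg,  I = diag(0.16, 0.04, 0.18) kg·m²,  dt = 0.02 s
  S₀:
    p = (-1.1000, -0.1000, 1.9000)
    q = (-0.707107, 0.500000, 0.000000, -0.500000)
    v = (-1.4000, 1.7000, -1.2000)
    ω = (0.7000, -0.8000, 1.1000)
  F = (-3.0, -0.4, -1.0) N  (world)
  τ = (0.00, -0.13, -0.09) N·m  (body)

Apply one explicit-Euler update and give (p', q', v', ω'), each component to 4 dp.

p' = (-1.1280, -0.0660, 1.8760)
q' = (-0.7050, 0.4910, -0.0033, -0.5117)
v' = (-1.4300, 1.6960, -1.2100)
ω' = (0.7154, -0.8573, 1.0825)

p' = p + v·dt = (-1.1280, -0.0660, 1.8760)
v + (F/m)dt = (-1.4300, 1.6960, -1.2100)
gyro term ω×Iω = (-0.1232, -0.0154, 0.0672)
angular accel α = (0.7700, -2.8650, -0.8733)
ω' = ω + α·dt = (0.7154, -0.8573, 1.0825)
Hamilton product q⊗(0,ω) = (0.2000000, -0.8949749, -0.3343144, -1.1778177)
updated quaternion q' = (-0.7050, 0.4910, -0.0033, -0.5117)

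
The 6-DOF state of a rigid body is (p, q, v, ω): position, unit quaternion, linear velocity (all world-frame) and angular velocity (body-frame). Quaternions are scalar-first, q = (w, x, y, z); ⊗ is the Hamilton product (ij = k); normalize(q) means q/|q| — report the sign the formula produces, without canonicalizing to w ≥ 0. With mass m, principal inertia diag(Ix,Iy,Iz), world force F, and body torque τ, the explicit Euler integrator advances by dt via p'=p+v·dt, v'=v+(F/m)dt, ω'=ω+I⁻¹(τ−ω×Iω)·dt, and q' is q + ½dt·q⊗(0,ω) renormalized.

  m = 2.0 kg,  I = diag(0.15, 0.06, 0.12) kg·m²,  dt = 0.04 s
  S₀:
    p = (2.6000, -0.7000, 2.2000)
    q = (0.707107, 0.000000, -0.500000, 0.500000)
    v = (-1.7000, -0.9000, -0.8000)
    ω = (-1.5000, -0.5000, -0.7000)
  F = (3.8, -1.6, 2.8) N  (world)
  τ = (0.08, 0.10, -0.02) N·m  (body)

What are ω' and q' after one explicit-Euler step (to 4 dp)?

ω' = (-1.4843, -0.4543, -0.6842)
q' = (0.7087, -0.0092, -0.5218, 0.4748)

gyro term ω×Iω = (0.0210, 0.0315, -0.0675)
angular accel α = (0.3933, 1.1417, 0.3958)
ω + α·dt = (-1.4843, -0.4543, -0.6842)
q⊗(0,ω) = (0.1000000, -0.4606605, -1.1035535, -1.2449749)
q' = normalize(q + ½dt·q⊗(0,ω)) = (0.7087, -0.0092, -0.5218, 0.4748)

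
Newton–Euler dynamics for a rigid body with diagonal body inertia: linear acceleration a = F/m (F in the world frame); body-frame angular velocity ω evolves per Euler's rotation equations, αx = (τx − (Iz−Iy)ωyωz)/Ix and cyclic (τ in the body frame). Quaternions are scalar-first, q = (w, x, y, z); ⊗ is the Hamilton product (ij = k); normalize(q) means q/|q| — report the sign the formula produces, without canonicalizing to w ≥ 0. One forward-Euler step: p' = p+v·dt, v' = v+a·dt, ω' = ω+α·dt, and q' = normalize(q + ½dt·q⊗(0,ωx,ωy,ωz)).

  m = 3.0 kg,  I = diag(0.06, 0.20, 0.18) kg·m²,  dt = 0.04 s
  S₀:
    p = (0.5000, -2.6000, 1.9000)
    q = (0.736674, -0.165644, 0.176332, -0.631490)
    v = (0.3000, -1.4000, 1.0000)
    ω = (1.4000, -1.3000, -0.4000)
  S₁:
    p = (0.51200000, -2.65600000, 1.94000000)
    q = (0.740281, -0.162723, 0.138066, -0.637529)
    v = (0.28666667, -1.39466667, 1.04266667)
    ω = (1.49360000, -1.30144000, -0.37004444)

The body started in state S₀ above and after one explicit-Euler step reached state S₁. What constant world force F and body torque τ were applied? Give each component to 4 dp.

F = (-1.0000, 0.4000, 3.2000)
τ = (0.1300, 0.0600, -0.1200)

velocity change Δv = (-0.01333333, 0.00533333, 0.04266667)
F = m·Δv/dt = (-1.0000, 0.4000, 3.2000)
rate change Δω = (0.09360000, -0.00144000, 0.02995556)
ω₀×(Iω₀) = (-0.0104, 0.0672, -0.2548)
I·α + gyro = (0.1300, 0.0600, -0.1200)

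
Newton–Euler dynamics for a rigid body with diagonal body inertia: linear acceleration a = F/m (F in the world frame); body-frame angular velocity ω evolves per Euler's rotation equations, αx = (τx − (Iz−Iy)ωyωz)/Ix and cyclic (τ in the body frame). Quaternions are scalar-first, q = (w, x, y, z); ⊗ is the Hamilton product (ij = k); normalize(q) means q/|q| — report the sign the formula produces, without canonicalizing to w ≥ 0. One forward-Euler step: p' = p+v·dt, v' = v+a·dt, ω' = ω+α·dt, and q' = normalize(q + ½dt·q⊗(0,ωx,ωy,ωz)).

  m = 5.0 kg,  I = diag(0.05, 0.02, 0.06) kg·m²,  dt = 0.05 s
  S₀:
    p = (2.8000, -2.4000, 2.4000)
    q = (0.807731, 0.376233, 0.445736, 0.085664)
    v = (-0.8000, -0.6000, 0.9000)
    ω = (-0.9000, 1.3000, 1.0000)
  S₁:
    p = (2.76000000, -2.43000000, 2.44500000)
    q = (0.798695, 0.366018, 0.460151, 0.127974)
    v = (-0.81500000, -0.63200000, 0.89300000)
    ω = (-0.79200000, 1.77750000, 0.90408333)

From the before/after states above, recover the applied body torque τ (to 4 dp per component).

ω₁ − ω₀ = (0.10800000, 0.47750000, -0.09591667)
gyro term ω₀×Iω₀ = (0.0520, 0.0090, 0.0351)
applied torque τ = (0.1600, 0.2000, -0.0800)

τ = (0.1600, 0.2000, -0.0800)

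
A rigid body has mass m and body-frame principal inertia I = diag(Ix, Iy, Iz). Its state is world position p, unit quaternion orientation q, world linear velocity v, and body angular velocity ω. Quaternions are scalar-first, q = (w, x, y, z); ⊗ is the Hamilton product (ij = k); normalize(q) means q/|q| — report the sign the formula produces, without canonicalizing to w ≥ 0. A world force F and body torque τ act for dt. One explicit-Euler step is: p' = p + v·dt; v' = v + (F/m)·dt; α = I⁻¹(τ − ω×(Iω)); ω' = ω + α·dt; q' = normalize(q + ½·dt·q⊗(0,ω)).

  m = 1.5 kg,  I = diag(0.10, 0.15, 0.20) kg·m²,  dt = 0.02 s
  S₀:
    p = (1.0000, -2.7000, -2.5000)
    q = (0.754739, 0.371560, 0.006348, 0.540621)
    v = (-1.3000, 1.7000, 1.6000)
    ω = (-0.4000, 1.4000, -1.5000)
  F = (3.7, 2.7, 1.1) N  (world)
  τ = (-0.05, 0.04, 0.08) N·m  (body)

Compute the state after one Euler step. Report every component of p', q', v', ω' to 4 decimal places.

p' = (0.9740, -2.6660, -2.4680)
q' = (0.7641, 0.3608, 0.0203, 0.5344)
v' = (-1.2507, 1.7360, 1.6147)
ω' = (-0.3890, 1.4133, -1.4892)

α = I⁻¹(τ − ω×Iω) = (0.5500, 0.6667, 0.5400)
new body rate ω' = (-0.3890, 1.4133, -1.4892)
Hamilton product q⊗(0,ω) = (0.9506683, -1.0682870, 1.3977262, -0.6093853)
updated quaternion q' = (0.7641, 0.3608, 0.0203, 0.5344)
a = (2.4667, 1.8000, 0.7333)
p + v·dt = (0.9740, -2.6660, -2.4680)
v + (F/m)dt = (-1.2507, 1.7360, 1.6147)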